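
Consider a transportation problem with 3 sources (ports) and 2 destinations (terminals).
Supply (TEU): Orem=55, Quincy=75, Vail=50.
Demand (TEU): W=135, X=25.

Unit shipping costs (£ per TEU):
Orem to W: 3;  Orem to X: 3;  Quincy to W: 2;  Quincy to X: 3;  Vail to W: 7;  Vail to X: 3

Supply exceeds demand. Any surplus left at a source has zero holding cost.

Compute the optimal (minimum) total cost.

425

An optimal shipping plan:
  Orem->W: 55 × £3 = £165
  Quincy->W: 75 × £2 = £150
  Vail->W: 5 × £7 = £35
  Vail->X: 25 × £3 = £75
Total = 165 + 150 + 35 + 75 = £425.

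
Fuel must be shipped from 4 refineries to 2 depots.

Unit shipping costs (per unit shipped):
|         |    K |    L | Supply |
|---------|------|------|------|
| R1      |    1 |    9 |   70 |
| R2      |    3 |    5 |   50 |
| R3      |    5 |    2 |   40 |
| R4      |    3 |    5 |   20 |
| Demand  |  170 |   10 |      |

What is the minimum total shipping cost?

450

Optimal allocation:
  R1–K: 70 × 1 = 70
  R2–K: 50 × 3 = 150
  R3–K: 30 × 5 = 150
  R3–L: 10 × 2 = 20
  R4–K: 20 × 3 = 60
Total = 70 + 150 + 150 + 20 + 60 = 450.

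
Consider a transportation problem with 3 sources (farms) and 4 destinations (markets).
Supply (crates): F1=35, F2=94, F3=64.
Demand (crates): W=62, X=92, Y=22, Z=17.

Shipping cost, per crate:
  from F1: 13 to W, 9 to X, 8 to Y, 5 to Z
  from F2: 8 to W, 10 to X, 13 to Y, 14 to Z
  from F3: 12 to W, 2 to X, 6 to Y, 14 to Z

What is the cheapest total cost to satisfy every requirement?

An optimal shipping plan:
  F1–Y: 18 × 8 = 144
  F1–Z: 17 × 5 = 85
  F2–W: 62 × 8 = 496
  F2–X: 28 × 10 = 280
  F2–Y: 4 × 13 = 52
  F3–X: 64 × 2 = 128
Total = 144 + 85 + 496 + 280 + 52 + 128 = 1185.
(Supply check: F1 ships 35; F2 ships 94; F3 ships 64.)

1185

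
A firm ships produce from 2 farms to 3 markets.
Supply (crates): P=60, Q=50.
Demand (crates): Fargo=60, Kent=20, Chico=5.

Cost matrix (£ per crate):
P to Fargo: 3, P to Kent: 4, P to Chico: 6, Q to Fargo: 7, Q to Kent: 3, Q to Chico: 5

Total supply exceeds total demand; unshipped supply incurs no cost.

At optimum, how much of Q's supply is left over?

Minimum-cost shipments:
  P→Fargo: 60 × £3 = £180
  Q→Kent: 20 × £3 = £60
  Q→Chico: 5 × £5 = £25
Total cost = £265.
Q ships 25 of its 50, leaving 25.

25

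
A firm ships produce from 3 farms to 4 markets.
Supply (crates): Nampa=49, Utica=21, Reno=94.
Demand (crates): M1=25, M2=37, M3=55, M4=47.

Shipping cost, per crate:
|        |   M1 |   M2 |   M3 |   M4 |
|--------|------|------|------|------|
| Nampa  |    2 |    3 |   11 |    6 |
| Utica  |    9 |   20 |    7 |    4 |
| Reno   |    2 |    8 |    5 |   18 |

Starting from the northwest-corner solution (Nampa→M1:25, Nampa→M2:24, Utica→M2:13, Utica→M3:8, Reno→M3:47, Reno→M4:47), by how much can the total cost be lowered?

Current plan cost = 25·2 + 24·3 + 13·20 + 8·7 + 47·5 + 47·18 = 1519.
Optimal plan:
  Nampa to M2: 23 × 3 = 69
  Nampa to M4: 26 × 6 = 156
  Utica to M4: 21 × 4 = 84
  Reno to M1: 25 × 2 = 50
  Reno to M2: 14 × 8 = 112
  Reno to M3: 55 × 5 = 275
Optimal cost = 746.
Saving = 1519 − 746 = 773.

773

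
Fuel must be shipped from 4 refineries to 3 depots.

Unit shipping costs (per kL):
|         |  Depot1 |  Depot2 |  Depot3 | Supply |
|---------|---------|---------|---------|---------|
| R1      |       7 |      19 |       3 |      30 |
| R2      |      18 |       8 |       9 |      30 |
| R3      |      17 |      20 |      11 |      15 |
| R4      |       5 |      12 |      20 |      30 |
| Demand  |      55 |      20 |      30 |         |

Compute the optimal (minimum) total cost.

755

One minimum-cost allocation:
  R1–Depot1: 25 kL
  R1–Depot3: 5 kL
  R2–Depot2: 20 kL
  R2–Depot3: 10 kL
  R3–Depot3: 15 kL
  R4–Depot1: 30 kL
Total cost = 755.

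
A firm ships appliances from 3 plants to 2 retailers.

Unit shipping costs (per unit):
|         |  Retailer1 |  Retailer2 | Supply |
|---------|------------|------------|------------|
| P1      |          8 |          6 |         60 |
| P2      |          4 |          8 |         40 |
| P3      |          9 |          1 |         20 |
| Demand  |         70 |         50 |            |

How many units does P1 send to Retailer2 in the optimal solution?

The minimum-cost plan:
  P1–Retailer1: 30 × 8 = 240
  P1–Retailer2: 30 × 6 = 180
  P2–Retailer1: 40 × 4 = 160
  P3–Retailer2: 20 × 1 = 20
Total cost = 600.
So P1→Retailer2 carries 30 units.

30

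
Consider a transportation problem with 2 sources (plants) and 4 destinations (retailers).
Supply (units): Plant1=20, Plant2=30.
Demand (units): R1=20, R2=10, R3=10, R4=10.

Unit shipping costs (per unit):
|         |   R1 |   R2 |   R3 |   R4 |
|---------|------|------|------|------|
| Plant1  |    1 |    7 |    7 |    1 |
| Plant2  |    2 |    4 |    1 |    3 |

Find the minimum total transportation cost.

90

An optimal shipping plan:
  Plant1→R1: 10 × 1 = 10
  Plant1→R4: 10 × 1 = 10
  Plant2→R1: 10 × 2 = 20
  Plant2→R2: 10 × 4 = 40
  Plant2→R3: 10 × 1 = 10
Total = 10 + 10 + 20 + 40 + 10 = 90.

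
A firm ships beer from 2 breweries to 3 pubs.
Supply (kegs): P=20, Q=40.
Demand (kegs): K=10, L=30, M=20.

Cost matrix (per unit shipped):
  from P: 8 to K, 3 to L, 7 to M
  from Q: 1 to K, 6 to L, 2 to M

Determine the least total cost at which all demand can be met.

An optimal shipping plan:
  P→L: 20 × 3 = 60
  Q→K: 10 × 1 = 10
  Q→L: 10 × 6 = 60
  Q→M: 20 × 2 = 40
Total = 60 + 10 + 60 + 40 = 170.
(Supply check: P ships 20; Q ships 40.)

170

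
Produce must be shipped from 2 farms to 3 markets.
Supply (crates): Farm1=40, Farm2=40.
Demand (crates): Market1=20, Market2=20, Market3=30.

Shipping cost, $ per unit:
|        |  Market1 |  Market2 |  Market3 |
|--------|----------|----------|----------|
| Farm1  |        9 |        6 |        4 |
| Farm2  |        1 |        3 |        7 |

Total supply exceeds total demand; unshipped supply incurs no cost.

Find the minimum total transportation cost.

200

One minimum-cost allocation:
  Farm1 to Market3: 30 × $4 = $120
  Farm2 to Market1: 20 × $1 = $20
  Farm2 to Market2: 20 × $3 = $60
Total = 120 + 20 + 60 = $200.
(Supply check: Farm1 ships 30; Farm2 ships 40.)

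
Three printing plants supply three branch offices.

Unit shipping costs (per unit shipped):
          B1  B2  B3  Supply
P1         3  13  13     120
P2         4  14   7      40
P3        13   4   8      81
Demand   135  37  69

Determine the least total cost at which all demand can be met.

1095

An optimal shipping plan:
  P1→B1: 120 × 3 = 360
  P2→B1: 15 × 4 = 60
  P2→B3: 25 × 7 = 175
  P3→B2: 37 × 4 = 148
  P3→B3: 44 × 8 = 352
Total = 360 + 60 + 175 + 148 + 352 = 1095.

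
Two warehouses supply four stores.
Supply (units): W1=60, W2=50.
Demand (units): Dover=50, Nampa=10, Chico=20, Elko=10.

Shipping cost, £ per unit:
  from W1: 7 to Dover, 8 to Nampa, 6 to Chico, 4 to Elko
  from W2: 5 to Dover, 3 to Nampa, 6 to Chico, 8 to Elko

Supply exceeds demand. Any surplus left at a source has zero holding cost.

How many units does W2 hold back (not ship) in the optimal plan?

An optimal plan:
  W1→Dover: 10 × £7 = £70
  W1→Chico: 20 × £6 = £120
  W1→Elko: 10 × £4 = £40
  W2→Dover: 40 × £5 = £200
  W2→Nampa: 10 × £3 = £30
Total cost = £460.
W2 ships 50 of its 50, leaving 0.

0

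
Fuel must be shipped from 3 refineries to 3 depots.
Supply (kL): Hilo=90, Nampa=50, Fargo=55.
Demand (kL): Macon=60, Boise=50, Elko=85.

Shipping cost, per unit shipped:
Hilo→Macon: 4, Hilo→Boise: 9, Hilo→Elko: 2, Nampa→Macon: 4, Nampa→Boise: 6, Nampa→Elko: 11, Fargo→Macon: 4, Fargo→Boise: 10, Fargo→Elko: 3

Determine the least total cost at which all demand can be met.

One minimum-cost allocation:
  Hilo to Macon: 5 kL
  Hilo to Elko: 85 kL
  Nampa to Boise: 50 kL
  Fargo to Macon: 55 kL
Total cost = 710.

710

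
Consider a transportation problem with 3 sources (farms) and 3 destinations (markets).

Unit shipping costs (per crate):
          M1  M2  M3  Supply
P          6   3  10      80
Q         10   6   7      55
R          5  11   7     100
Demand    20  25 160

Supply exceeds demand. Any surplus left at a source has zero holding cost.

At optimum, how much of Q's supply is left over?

An optimal plan:
  P→M1: 20 × 6 = 120
  P→M2: 25 × 3 = 75
  P→M3: 5 × 10 = 50
  Q→M3: 55 × 7 = 385
  R→M3: 100 × 7 = 700
Total cost = 1330.
Q ships 55 of its 55, leaving 0.

0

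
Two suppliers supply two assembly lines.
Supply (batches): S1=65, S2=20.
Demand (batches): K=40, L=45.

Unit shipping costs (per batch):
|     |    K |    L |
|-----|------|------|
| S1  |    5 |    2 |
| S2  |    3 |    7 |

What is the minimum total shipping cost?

250

One minimum-cost allocation:
  S1 to K: 20 × 5 = 100
  S1 to L: 45 × 2 = 90
  S2 to K: 20 × 3 = 60
Total = 100 + 90 + 60 = 250.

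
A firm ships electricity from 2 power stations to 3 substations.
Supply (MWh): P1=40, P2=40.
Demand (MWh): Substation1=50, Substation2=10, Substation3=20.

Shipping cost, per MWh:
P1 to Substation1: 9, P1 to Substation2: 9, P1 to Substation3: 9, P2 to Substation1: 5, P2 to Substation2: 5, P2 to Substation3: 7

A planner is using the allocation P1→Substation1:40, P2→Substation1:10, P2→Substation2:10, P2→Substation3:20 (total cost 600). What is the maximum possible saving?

40

Current plan cost = 40·9 + 10·5 + 10·5 + 20·7 = 600.
Optimal plan:
  P1->Substation1: 10 × 9 = 90
  P1->Substation2: 10 × 9 = 90
  P1->Substation3: 20 × 9 = 180
  P2->Substation1: 40 × 5 = 200
Optimal cost = 560.
Saving = 600 − 560 = 40.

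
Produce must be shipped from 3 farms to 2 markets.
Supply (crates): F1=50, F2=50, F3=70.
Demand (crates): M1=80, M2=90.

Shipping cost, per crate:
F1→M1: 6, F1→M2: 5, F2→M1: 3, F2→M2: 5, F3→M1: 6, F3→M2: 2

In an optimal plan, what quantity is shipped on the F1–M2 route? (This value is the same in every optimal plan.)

20

Optimal shipments:
  F1–M1: 30 × 6 = 180
  F1–M2: 20 × 5 = 100
  F2–M1: 50 × 3 = 150
  F3–M2: 70 × 2 = 140
Total cost = 570.
So F1→M2 carries 20 crates.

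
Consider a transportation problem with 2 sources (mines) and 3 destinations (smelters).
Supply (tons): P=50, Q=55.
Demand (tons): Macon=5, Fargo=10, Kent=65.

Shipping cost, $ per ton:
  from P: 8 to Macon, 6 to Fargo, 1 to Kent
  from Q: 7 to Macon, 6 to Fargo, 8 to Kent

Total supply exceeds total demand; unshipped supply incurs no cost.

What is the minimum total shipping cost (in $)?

An optimal shipping plan:
  P->Kent: 50 × $1 = $50
  Q->Macon: 5 × $7 = $35
  Q->Fargo: 10 × $6 = $60
  Q->Kent: 15 × $8 = $120
Total = 50 + 35 + 60 + 120 = $265.
(Supply check: P ships 50; Q ships 30.)

265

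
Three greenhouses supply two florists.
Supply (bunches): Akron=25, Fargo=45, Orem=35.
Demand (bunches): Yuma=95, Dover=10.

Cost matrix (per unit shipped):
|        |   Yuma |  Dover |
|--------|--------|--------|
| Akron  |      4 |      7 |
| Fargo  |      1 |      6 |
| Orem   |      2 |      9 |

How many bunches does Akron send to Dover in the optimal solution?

The minimum-cost plan:
  Akron→Yuma: 15 bunches
  Akron→Dover: 10 bunches
  Fargo→Yuma: 45 bunches
  Orem→Yuma: 35 bunches
Total cost = 245.
So Akron→Dover carries 10 bunches.

10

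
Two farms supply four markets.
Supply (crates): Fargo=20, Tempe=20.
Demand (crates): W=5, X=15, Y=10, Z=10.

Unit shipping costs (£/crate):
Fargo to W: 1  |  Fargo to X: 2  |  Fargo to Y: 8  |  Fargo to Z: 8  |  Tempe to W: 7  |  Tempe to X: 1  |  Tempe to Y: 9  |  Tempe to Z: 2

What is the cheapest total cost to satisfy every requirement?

An optimal shipping plan:
  Fargo→W: 5 × £1 = £5
  Fargo→X: 5 × £2 = £10
  Fargo→Y: 10 × £8 = £80
  Tempe→X: 10 × £1 = £10
  Tempe→Z: 10 × £2 = £20
Total = 5 + 10 + 80 + 10 + 20 = £125.
(Supply check: Fargo ships 20; Tempe ships 20.)

125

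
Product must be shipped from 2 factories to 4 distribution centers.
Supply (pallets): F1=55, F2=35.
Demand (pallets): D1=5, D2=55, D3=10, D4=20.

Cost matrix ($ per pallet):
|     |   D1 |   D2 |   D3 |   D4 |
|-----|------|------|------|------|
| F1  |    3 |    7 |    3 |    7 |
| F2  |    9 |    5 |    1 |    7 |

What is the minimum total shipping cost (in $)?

Optimal allocation:
  F1 to D1: 5 × $3 = $15
  F1 to D2: 20 × $7 = $140
  F1 to D3: 10 × $3 = $30
  F1 to D4: 20 × $7 = $140
  F2 to D2: 35 × $5 = $175
Total = 15 + 140 + 30 + 140 + 175 = $500.
(Supply check: F1 ships 55; F2 ships 35.)

500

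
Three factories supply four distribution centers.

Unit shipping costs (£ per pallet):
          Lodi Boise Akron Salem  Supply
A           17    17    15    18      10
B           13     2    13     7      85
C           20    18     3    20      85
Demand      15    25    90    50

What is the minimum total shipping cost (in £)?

945

Optimal allocation:
  A->Lodi: 5 pallets
  A->Akron: 5 pallets
  B->Lodi: 10 pallets
  B->Boise: 25 pallets
  B->Salem: 50 pallets
  C->Akron: 85 pallets
Total cost = £945.
(Supply check: A ships 10; B ships 85; C ships 85.)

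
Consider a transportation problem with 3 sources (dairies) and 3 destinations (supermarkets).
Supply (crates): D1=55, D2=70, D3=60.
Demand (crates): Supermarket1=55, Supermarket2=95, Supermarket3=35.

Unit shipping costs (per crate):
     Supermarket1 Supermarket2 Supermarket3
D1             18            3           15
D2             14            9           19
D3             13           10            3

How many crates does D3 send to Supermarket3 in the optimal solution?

The minimum-cost plan:
  D1 to Supermarket2: 55 × 3 = 165
  D2 to Supermarket1: 30 × 14 = 420
  D2 to Supermarket2: 40 × 9 = 360
  D3 to Supermarket1: 25 × 13 = 325
  D3 to Supermarket3: 35 × 3 = 105
Total cost = 1375.
So D3→Supermarket3 carries 35 crates.

35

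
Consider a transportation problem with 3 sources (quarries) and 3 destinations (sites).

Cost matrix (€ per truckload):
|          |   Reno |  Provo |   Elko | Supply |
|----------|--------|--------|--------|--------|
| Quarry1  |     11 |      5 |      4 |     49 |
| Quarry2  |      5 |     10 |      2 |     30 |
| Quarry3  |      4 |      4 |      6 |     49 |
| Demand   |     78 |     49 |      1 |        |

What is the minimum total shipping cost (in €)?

A cheapest plan:
  Quarry1–Provo: 49 × €5 = €245
  Quarry2–Reno: 29 × €5 = €145
  Quarry2–Elko: 1 × €2 = €2
  Quarry3–Reno: 49 × €4 = €196
Total = 245 + 145 + 2 + 196 = €588.

588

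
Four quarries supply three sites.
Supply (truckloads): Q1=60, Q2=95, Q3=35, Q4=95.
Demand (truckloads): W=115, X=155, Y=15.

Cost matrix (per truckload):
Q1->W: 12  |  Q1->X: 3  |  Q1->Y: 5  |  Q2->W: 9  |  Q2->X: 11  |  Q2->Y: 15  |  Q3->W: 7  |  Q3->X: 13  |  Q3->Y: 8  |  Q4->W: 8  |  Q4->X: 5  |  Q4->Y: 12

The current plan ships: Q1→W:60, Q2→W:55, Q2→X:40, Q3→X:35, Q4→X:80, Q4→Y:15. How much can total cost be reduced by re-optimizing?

Current plan cost = 60·12 + 55·9 + 40·11 + 35·13 + 80·5 + 15·12 = 2690.
Optimal plan:
  Q1→X: 60 × 3 = 180
  Q2→W: 95 × 9 = 855
  Q3→W: 20 × 7 = 140
  Q3→Y: 15 × 8 = 120
  Q4→X: 95 × 5 = 475
Optimal cost = 1770.
Saving = 2690 − 1770 = 920.

920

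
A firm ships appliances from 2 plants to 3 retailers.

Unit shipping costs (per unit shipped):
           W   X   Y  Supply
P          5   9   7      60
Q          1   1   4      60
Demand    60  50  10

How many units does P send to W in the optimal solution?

Solving gives:
  P->W: 50 units
  P->Y: 10 units
  Q->W: 10 units
  Q->X: 50 units
Total cost = 380.
So P→W carries 50 units.

50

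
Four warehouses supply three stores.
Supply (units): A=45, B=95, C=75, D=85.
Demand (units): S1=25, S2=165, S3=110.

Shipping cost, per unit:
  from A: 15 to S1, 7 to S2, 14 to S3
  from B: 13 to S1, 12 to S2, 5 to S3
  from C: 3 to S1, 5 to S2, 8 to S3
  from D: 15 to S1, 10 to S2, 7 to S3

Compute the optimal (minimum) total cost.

1920

An optimal shipping plan:
  A→S2: 45 units
  B→S3: 95 units
  C→S1: 25 units
  C→S2: 50 units
  D→S2: 70 units
  D→S3: 15 units
Total cost = 1920.
(Supply check: A ships 45; B ships 95; C ships 75; D ships 85.)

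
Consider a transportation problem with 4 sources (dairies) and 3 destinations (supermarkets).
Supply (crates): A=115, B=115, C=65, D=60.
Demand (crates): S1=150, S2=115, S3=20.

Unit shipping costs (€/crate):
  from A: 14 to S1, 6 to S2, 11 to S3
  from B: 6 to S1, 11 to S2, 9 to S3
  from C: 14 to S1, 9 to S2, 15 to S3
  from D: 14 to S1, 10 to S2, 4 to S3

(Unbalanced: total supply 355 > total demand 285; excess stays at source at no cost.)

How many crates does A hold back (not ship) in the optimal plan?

Minimum-cost shipments:
  A->S2: 115 crates
  B->S1: 115 crates
  C->S1: 35 crates
  D->S3: 20 crates
Total cost = €1950.
A ships 115 of its 115, leaving 0.

0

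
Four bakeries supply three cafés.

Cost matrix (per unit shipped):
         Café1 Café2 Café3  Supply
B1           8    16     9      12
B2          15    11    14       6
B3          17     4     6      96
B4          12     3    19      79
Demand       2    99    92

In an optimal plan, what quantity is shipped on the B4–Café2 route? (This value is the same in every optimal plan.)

The minimum-cost plan:
  B1 to Café1: 2 trays
  B1 to Café3: 10 trays
  B2 to Café2: 6 trays
  B3 to Café2: 14 trays
  B3 to Café3: 82 trays
  B4 to Café2: 79 trays
Total cost = 957.
So B4→Café2 carries 79 trays.

79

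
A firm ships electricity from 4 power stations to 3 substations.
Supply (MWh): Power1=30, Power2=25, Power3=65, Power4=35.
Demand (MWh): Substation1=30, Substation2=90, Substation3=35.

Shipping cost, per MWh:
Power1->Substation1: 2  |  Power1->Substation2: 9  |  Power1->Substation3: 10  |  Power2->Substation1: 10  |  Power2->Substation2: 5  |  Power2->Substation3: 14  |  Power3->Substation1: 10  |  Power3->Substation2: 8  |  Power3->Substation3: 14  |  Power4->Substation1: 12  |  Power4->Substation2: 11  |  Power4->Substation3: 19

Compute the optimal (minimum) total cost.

An optimal shipping plan:
  Power1–Substation1: 30 MWh
  Power2–Substation2: 25 MWh
  Power3–Substation2: 30 MWh
  Power3–Substation3: 35 MWh
  Power4–Substation2: 35 MWh
Total cost = 1300.

1300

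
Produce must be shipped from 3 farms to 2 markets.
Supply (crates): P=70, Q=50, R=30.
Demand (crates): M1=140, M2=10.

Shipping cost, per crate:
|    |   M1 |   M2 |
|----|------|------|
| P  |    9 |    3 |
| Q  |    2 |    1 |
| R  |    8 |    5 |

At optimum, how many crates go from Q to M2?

Optimal shipments:
  P->M1: 60 crates
  P->M2: 10 crates
  Q->M1: 50 crates
  R->M1: 30 crates
Total cost = 910.
The route Q→M2 is not used.

0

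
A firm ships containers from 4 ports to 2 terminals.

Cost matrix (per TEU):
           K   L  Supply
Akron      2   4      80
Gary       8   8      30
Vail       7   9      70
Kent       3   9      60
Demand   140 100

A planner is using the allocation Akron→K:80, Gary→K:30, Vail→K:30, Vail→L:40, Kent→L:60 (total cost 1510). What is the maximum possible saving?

300

Current plan cost = 80·2 + 30·8 + 30·7 + 40·9 + 60·9 = 1510.
Optimal plan:
  Akron–K: 80 × 2 = 160
  Gary–L: 30 × 8 = 240
  Vail–L: 70 × 9 = 630
  Kent–K: 60 × 3 = 180
Optimal cost = 1210.
Saving = 1510 − 1210 = 300.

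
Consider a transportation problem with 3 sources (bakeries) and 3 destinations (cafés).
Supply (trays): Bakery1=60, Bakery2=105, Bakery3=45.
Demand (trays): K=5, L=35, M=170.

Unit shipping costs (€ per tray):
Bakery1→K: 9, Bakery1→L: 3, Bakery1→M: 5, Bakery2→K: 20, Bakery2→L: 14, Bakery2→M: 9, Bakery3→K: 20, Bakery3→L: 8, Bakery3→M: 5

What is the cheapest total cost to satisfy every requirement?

One minimum-cost allocation:
  Bakery1→K: 5 × €9 = €45
  Bakery1→L: 35 × €3 = €105
  Bakery1→M: 20 × €5 = €100
  Bakery2→M: 105 × €9 = €945
  Bakery3→M: 45 × €5 = €225
Total = 45 + 105 + 100 + 945 + 225 = €1420.
(Supply check: Bakery1 ships 60; Bakery2 ships 105; Bakery3 ships 45.)

1420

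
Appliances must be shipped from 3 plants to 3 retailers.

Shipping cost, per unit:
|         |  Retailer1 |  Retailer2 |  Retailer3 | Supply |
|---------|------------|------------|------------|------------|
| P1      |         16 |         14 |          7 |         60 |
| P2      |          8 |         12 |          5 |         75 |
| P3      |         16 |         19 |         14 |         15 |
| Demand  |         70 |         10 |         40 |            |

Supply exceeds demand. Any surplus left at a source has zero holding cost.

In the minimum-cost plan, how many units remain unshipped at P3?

An optimal plan:
  P1→Retailer2: 10 × 14 = 140
  P1→Retailer3: 35 × 7 = 245
  P2→Retailer1: 70 × 8 = 560
  P2→Retailer3: 5 × 5 = 25
Total cost = 970.
P3 ships 0 of its 15, leaving 15.

15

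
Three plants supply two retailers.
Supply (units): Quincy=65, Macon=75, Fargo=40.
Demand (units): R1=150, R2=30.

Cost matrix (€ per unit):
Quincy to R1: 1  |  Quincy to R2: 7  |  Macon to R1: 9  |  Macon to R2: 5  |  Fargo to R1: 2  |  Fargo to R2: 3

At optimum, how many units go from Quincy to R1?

Solving gives:
  Quincy–R1: 65 units
  Macon–R1: 45 units
  Macon–R2: 30 units
  Fargo–R1: 40 units
Total cost = €700.
So Quincy→R1 carries 65 units.

65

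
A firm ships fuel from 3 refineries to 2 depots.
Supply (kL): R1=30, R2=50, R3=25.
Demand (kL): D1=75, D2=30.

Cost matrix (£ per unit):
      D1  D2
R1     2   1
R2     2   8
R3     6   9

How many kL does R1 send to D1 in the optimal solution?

0

The minimum-cost plan:
  R1–D2: 30 kL
  R2–D1: 50 kL
  R3–D1: 25 kL
Total cost = £280.
The route R1→D1 is not used.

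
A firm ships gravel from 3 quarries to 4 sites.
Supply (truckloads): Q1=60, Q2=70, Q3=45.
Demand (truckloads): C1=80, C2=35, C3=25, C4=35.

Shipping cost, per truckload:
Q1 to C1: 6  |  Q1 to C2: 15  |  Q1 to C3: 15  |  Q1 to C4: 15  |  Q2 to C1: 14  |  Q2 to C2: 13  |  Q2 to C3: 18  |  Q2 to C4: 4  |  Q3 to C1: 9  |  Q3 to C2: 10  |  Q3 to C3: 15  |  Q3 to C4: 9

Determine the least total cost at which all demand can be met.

A cheapest plan:
  Q1→C1: 60 × 6 = 360
  Q2→C2: 35 × 13 = 455
  Q2→C4: 35 × 4 = 140
  Q3→C1: 20 × 9 = 180
  Q3→C3: 25 × 15 = 375
Total = 360 + 455 + 140 + 180 + 375 = 1510.
(Supply check: Q1 ships 60; Q2 ships 70; Q3 ships 45.)

1510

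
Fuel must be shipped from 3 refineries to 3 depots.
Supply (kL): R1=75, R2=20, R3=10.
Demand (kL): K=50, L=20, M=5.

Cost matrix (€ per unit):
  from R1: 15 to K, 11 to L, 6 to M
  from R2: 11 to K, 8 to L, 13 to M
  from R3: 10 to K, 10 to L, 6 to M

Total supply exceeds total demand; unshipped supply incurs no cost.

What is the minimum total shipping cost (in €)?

870

One minimum-cost allocation:
  R1–K: 20 × €15 = €300
  R1–L: 20 × €11 = €220
  R1–M: 5 × €6 = €30
  R2–K: 20 × €11 = €220
  R3–K: 10 × €10 = €100
Total = 300 + 220 + 30 + 220 + 100 = €870.
(Supply check: R1 ships 45; R2 ships 20; R3 ships 10.)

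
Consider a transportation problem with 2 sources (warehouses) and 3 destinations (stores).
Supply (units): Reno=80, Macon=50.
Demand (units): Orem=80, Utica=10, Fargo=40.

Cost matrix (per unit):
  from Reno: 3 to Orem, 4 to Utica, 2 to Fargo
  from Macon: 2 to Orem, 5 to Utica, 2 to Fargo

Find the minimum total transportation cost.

An optimal shipping plan:
  Reno->Orem: 30 × 3 = 90
  Reno->Utica: 10 × 4 = 40
  Reno->Fargo: 40 × 2 = 80
  Macon->Orem: 50 × 2 = 100
Total = 90 + 40 + 80 + 100 = 310.

310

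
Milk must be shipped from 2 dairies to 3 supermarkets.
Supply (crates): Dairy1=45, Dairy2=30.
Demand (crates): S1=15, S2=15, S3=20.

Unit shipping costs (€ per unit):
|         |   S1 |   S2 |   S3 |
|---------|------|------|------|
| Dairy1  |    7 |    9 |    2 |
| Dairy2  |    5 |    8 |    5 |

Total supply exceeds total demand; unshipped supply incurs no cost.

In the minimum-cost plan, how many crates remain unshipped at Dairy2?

Minimum-cost shipments:
  Dairy1->S3: 20 × €2 = €40
  Dairy2->S1: 15 × €5 = €75
  Dairy2->S2: 15 × €8 = €120
Total cost = €235.
Dairy2 ships 30 of its 30, leaving 0.

0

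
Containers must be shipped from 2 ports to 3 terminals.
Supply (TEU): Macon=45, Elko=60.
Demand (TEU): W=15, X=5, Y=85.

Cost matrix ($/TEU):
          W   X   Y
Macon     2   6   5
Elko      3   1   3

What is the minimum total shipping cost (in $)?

A cheapest plan:
  Macon–W: 15 × $2 = $30
  Macon–Y: 30 × $5 = $150
  Elko–X: 5 × $1 = $5
  Elko–Y: 55 × $3 = $165
Total = 30 + 150 + 5 + 165 = $350.
(Supply check: Macon ships 45; Elko ships 60.)

350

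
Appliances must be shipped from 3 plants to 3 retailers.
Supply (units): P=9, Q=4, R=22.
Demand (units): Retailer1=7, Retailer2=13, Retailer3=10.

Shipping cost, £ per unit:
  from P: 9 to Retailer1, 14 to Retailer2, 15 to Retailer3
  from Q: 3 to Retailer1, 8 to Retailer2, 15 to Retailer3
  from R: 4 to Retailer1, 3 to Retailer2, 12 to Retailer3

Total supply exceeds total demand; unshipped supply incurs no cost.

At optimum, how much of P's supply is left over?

5

Minimum-cost shipments:
  P–Retailer3: 4 × £15 = £60
  Q–Retailer1: 4 × £3 = £12
  R–Retailer1: 3 × £4 = £12
  R–Retailer2: 13 × £3 = £39
  R–Retailer3: 6 × £12 = £72
Total cost = £195.
P ships 4 of its 9, leaving 5.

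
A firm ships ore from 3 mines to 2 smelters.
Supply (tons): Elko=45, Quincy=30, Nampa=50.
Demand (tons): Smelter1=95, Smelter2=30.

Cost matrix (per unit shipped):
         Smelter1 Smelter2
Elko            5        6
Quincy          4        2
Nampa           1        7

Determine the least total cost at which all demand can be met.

335

An optimal shipping plan:
  Elko to Smelter1: 45 × 5 = 225
  Quincy to Smelter2: 30 × 2 = 60
  Nampa to Smelter1: 50 × 1 = 50
Total = 225 + 60 + 50 = 335.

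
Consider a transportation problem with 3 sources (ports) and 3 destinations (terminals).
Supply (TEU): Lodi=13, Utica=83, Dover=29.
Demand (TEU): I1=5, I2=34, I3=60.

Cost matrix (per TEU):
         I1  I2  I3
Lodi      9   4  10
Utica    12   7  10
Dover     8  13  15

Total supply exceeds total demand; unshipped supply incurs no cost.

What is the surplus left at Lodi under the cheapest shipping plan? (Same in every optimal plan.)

Minimum-cost shipments:
  Lodi–I2: 13 TEU
  Utica–I2: 21 TEU
  Utica–I3: 60 TEU
  Dover–I1: 5 TEU
Total cost = 839.
Lodi ships 13 of its 13, leaving 0.

0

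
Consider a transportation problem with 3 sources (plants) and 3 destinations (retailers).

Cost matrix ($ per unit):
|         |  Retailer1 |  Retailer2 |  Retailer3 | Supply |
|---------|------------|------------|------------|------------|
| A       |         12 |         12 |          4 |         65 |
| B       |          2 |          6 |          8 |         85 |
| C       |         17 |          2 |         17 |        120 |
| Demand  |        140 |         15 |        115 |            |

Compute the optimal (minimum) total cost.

One minimum-cost allocation:
  A–Retailer3: 65 × $4 = $260
  B–Retailer1: 85 × $2 = $170
  C–Retailer1: 55 × $17 = $935
  C–Retailer2: 15 × $2 = $30
  C–Retailer3: 50 × $17 = $850
Total = 260 + 170 + 935 + 30 + 850 = $2245.

2245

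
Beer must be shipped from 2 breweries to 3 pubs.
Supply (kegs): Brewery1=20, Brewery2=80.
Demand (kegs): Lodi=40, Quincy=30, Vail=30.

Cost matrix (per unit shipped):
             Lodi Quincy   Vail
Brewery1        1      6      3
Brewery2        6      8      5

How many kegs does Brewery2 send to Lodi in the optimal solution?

The minimum-cost plan:
  Brewery1->Lodi: 20 × 1 = 20
  Brewery2->Lodi: 20 × 6 = 120
  Brewery2->Quincy: 30 × 8 = 240
  Brewery2->Vail: 30 × 5 = 150
Total cost = 530.
So Brewery2→Lodi carries 20 kegs.

20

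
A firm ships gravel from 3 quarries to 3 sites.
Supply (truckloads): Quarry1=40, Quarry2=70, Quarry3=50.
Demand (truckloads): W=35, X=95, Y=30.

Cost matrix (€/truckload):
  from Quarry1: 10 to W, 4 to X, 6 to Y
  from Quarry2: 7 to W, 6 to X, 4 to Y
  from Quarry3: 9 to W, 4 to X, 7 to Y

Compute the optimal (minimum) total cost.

755

Optimal allocation:
  Quarry1→X: 40 × €4 = €160
  Quarry2→W: 35 × €7 = €245
  Quarry2→X: 5 × €6 = €30
  Quarry2→Y: 30 × €4 = €120
  Quarry3→X: 50 × €4 = €200
Total = 160 + 245 + 30 + 120 + 200 = €755.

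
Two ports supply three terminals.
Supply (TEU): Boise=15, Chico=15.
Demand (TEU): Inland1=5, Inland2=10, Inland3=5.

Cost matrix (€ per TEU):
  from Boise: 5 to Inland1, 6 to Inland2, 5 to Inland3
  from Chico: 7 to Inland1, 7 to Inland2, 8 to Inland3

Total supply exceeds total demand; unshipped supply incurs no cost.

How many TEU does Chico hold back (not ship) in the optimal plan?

An optimal plan:
  Boise→Inland1: 5 × €5 = €25
  Boise→Inland2: 5 × €6 = €30
  Boise→Inland3: 5 × €5 = €25
  Chico→Inland2: 5 × €7 = €35
Total cost = €115.
Chico ships 5 of its 15, leaving 10.

10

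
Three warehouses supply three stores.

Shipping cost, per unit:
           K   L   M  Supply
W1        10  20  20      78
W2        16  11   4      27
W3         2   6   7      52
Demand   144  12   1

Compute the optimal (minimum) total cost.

One minimum-cost allocation:
  W1→K: 78 × 10 = 780
  W2→K: 14 × 16 = 224
  W2→L: 12 × 11 = 132
  W2→M: 1 × 4 = 4
  W3→K: 52 × 2 = 104
Total = 780 + 224 + 132 + 4 + 104 = 1244.
(Supply check: W1 ships 78; W2 ships 27; W3 ships 52.)

1244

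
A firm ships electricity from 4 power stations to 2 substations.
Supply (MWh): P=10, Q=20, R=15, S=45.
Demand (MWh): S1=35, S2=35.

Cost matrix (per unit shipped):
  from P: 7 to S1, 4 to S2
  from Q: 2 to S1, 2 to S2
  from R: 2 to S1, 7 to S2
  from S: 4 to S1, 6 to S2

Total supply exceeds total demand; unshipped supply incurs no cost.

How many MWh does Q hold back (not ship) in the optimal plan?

An optimal plan:
  P→S2: 10 × 4 = 40
  Q→S2: 20 × 2 = 40
  R→S1: 15 × 2 = 30
  S→S1: 20 × 4 = 80
  S→S2: 5 × 6 = 30
Total cost = 220.
Q ships 20 of its 20, leaving 0.

0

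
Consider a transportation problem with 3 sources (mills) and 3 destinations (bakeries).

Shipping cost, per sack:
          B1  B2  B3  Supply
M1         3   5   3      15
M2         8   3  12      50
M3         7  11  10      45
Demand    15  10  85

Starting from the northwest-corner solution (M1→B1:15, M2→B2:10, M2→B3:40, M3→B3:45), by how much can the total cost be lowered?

60

Current plan cost = 15·3 + 10·3 + 40·12 + 45·10 = 1005.
Optimal plan:
  M1 to B3: 15 × 3 = 45
  M2 to B1: 15 × 8 = 120
  M2 to B2: 10 × 3 = 30
  M2 to B3: 25 × 12 = 300
  M3 to B3: 45 × 10 = 450
Optimal cost = 945.
Saving = 1005 − 945 = 60.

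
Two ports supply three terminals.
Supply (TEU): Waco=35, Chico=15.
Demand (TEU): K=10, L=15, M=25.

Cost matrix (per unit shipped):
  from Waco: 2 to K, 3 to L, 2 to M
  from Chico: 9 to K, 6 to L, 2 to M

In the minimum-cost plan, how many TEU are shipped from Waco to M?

The minimum-cost plan:
  Waco to K: 10 × 2 = 20
  Waco to L: 15 × 3 = 45
  Waco to M: 10 × 2 = 20
  Chico to M: 15 × 2 = 30
Total cost = 115.
So Waco→M carries 10 TEU.

10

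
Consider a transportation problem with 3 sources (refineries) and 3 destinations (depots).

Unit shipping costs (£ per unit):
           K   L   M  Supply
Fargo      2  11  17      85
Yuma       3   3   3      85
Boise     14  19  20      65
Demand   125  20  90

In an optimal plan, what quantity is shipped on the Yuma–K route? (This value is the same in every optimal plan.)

0

Optimal shipments:
  Fargo–K: 85 × £2 = £170
  Yuma–M: 85 × £3 = £255
  Boise–K: 40 × £14 = £560
  Boise–L: 20 × £19 = £380
  Boise–M: 5 × £20 = £100
Total cost = £1465.
The route Yuma→K is not used.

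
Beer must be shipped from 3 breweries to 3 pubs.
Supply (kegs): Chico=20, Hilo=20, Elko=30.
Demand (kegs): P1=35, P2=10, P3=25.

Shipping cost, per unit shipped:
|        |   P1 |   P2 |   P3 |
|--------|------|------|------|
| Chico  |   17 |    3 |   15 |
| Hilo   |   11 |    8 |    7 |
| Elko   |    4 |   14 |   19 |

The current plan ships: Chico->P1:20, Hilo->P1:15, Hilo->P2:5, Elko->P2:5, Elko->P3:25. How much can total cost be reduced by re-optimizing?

Current plan cost = 20·17 + 15·11 + 5·8 + 5·14 + 25·19 = 1090.
Optimal plan:
  Chico–P1: 5 × 17 = 85
  Chico–P2: 10 × 3 = 30
  Chico–P3: 5 × 15 = 75
  Hilo–P3: 20 × 7 = 140
  Elko–P1: 30 × 4 = 120
Optimal cost = 450.
Saving = 1090 − 450 = 640.

640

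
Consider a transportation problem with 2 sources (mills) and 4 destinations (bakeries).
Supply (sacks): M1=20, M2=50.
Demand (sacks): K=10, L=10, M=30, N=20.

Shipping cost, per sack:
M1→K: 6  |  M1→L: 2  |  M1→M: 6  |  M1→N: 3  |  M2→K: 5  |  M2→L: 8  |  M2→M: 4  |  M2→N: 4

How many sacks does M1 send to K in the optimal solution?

0

Optimal shipments:
  M1→L: 10 × 2 = 20
  M1→N: 10 × 3 = 30
  M2→K: 10 × 5 = 50
  M2→M: 30 × 4 = 120
  M2→N: 10 × 4 = 40
Total cost = 260.
The route M1→K is not used.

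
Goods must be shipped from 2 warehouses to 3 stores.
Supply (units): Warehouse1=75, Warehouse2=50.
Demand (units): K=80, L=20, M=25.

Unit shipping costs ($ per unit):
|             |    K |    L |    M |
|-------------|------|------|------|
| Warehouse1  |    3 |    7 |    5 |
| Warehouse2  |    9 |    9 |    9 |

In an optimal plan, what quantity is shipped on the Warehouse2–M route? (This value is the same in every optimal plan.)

Solving gives:
  Warehouse1 to K: 75 × $3 = $225
  Warehouse2 to K: 5 × $9 = $45
  Warehouse2 to L: 20 × $9 = $180
  Warehouse2 to M: 25 × $9 = $225
Total cost = $675.
So Warehouse2→M carries 25 units.

25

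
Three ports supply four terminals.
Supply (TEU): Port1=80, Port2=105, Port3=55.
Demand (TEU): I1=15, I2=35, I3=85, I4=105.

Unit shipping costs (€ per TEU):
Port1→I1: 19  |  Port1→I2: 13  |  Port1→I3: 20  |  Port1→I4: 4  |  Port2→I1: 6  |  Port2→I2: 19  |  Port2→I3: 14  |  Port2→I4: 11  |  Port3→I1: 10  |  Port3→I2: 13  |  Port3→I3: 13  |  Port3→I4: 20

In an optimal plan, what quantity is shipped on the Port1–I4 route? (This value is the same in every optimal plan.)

Solving gives:
  Port1–I4: 80 × €4 = €320
  Port2–I1: 15 × €6 = €90
  Port2–I3: 65 × €14 = €910
  Port2–I4: 25 × €11 = €275
  Port3–I2: 35 × €13 = €455
  Port3–I3: 20 × €13 = €260
Total cost = €2310.
So Port1→I4 carries 80 TEU.

80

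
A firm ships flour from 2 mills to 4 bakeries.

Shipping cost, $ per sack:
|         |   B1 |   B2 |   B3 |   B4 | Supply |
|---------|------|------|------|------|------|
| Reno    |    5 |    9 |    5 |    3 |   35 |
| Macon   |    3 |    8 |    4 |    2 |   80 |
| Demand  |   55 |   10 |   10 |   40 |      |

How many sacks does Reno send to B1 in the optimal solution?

Optimal shipments:
  Reno→B2: 10 × $9 = $90
  Reno→B3: 10 × $5 = $50
  Reno→B4: 15 × $3 = $45
  Macon→B1: 55 × $3 = $165
  Macon→B4: 25 × $2 = $50
Total cost = $400.
The route Reno→B1 is not used.

0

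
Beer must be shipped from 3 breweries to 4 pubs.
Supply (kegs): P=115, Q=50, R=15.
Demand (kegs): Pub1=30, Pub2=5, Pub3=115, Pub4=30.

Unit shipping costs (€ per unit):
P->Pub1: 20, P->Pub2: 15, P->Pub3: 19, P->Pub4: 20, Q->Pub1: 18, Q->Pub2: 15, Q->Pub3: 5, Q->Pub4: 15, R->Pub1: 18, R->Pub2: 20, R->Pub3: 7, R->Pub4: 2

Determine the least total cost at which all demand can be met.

2490

Optimal allocation:
  P→Pub1: 30 × €20 = €600
  P→Pub2: 5 × €15 = €75
  P→Pub3: 65 × €19 = €1235
  P→Pub4: 15 × €20 = €300
  Q→Pub3: 50 × €5 = €250
  R→Pub4: 15 × €2 = €30
Total = 600 + 75 + 1235 + 300 + 250 + 30 = €2490.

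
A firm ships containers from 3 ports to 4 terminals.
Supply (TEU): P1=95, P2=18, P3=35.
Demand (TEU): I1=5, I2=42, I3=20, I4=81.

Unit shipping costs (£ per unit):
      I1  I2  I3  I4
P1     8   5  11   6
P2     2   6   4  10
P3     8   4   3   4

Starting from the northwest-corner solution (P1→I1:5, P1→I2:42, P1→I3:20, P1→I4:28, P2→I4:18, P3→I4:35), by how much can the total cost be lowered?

Current plan cost = 5·8 + 42·5 + 20·11 + 28·6 + 18·10 + 35·4 = £958.
Optimal plan:
  P1→I2: 42 × £5 = £210
  P1→I4: 53 × £6 = £318
  P2→I1: 5 × £2 = £10
  P2→I3: 13 × £4 = £52
  P3→I3: 7 × £3 = £21
  P3→I4: 28 × £4 = £112
Optimal cost = £723.
Saving = 958 − 723 = £235.

235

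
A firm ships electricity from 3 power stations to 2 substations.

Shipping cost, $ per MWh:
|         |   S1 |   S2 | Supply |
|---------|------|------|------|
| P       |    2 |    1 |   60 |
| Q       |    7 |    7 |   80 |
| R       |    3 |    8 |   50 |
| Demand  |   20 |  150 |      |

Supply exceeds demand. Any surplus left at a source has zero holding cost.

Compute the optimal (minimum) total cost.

One minimum-cost allocation:
  P->S2: 60 MWh
  Q->S2: 80 MWh
  R->S1: 20 MWh
  R->S2: 10 MWh
Total cost = $760.

760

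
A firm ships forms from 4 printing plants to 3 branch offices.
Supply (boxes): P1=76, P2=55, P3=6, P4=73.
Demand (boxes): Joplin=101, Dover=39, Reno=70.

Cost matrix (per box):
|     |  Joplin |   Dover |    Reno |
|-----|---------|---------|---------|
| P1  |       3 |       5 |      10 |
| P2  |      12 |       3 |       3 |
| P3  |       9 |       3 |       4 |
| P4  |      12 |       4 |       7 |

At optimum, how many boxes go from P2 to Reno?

55

Optimal shipments:
  P1 to Joplin: 76 boxes
  P2 to Reno: 55 boxes
  P3 to Joplin: 6 boxes
  P4 to Joplin: 19 boxes
  P4 to Dover: 39 boxes
  P4 to Reno: 15 boxes
Total cost = 936.
So P2→Reno carries 55 boxes.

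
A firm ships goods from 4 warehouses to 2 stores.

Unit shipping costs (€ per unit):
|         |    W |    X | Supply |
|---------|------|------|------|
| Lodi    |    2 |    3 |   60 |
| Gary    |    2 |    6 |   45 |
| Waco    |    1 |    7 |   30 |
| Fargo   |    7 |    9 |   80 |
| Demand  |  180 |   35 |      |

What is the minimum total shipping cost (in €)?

A cheapest plan:
  Lodi to W: 25 units
  Lodi to X: 35 units
  Gary to W: 45 units
  Waco to W: 30 units
  Fargo to W: 80 units
Total cost = €835.

835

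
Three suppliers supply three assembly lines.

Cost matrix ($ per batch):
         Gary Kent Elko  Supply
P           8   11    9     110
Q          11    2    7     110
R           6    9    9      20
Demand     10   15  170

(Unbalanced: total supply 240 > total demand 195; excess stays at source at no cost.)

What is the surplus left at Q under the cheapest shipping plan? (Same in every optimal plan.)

0

Minimum-cost shipments:
  P→Elko: 65 batches
  Q→Kent: 15 batches
  Q→Elko: 95 batches
  R→Gary: 10 batches
  R→Elko: 10 batches
Total cost = $1430.
Q ships 110 of its 110, leaving 0.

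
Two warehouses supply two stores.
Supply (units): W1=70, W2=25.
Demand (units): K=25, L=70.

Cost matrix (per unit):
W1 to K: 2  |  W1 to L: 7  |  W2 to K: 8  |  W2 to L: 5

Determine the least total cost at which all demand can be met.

One minimum-cost allocation:
  W1–K: 25 units
  W1–L: 45 units
  W2–L: 25 units
Total cost = 490.
(Supply check: W1 ships 70; W2 ships 25.)

490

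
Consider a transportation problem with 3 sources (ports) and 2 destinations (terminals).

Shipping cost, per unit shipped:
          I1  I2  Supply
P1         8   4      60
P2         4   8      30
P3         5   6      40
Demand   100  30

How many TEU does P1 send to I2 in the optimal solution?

30

Solving gives:
  P1->I1: 30 × 8 = 240
  P1->I2: 30 × 4 = 120
  P2->I1: 30 × 4 = 120
  P3->I1: 40 × 5 = 200
Total cost = 680.
So P1→I2 carries 30 TEU.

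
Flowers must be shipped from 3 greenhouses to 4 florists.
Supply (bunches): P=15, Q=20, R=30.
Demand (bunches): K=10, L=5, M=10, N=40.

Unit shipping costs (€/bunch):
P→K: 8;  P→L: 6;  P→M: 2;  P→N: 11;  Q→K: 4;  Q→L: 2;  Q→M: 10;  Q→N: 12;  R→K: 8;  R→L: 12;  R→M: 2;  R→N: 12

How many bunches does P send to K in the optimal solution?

0

Optimal shipments:
  P→N: 15 × €11 = €165
  Q→K: 10 × €4 = €40
  Q→L: 5 × €2 = €10
  Q→N: 5 × €12 = €60
  R→M: 10 × €2 = €20
  R→N: 20 × €12 = €240
Total cost = €535.
The route P→K is not used.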